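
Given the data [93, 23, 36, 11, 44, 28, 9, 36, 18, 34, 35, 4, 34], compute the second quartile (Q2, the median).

34

Step 1: Sort the data: [4, 9, 11, 18, 23, 28, 34, 34, 35, 36, 36, 44, 93]
Step 2: n = 13
Step 3: Q2 is the median. Since n is odd, it is the middle value at position 7: 34
Step 4: Q2 = 34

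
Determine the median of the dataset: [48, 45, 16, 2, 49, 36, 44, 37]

40.5

Step 1: Sort the data in ascending order: [2, 16, 36, 37, 44, 45, 48, 49]
Step 2: The number of values is n = 8.
Step 3: Since n is even, the median is the average of positions 4 and 5:
  Median = (37 + 44) / 2 = 40.5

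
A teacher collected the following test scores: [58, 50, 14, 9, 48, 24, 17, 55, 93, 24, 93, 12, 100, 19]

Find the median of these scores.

36

Step 1: Sort the data in ascending order: [9, 12, 14, 17, 19, 24, 24, 48, 50, 55, 58, 93, 93, 100]
Step 2: The number of values is n = 14.
Step 3: Since n is even, the median is the average of positions 7 and 8:
  Median = (24 + 48) / 2 = 36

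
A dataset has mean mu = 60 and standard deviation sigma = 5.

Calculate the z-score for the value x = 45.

-3

Step 1: Recall the z-score formula: z = (x - mu) / sigma
Step 2: Substitute values: z = (45 - 60) / 5
Step 3: z = -15 / 5 = -3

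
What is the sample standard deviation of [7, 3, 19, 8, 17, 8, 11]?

5.7113

Step 1: Compute the mean: 10.4286
Step 2: Sum of squared deviations from the mean: 195.7143
Step 3: Sample variance = 195.7143 / 6 = 32.619
Step 4: Standard deviation = sqrt(32.619) = 5.7113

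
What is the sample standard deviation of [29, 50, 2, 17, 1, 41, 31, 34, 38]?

17.0147

Step 1: Compute the mean: 27
Step 2: Sum of squared deviations from the mean: 2316
Step 3: Sample variance = 2316 / 8 = 289.5
Step 4: Standard deviation = sqrt(289.5) = 17.0147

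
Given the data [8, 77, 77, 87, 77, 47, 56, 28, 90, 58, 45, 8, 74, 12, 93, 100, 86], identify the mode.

77

Step 1: Count the frequency of each value:
  8: appears 2 time(s)
  12: appears 1 time(s)
  28: appears 1 time(s)
  45: appears 1 time(s)
  47: appears 1 time(s)
  56: appears 1 time(s)
  58: appears 1 time(s)
  74: appears 1 time(s)
  77: appears 3 time(s)
  86: appears 1 time(s)
  87: appears 1 time(s)
  90: appears 1 time(s)
  93: appears 1 time(s)
  100: appears 1 time(s)
Step 2: The value 77 appears most frequently (3 times).
Step 3: Mode = 77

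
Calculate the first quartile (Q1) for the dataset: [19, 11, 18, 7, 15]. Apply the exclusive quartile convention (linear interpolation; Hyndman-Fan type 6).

9

Step 1: Sort the data: [7, 11, 15, 18, 19]
Step 2: n = 5
Step 3: Using the exclusive quartile method:
  Q1 = 9
  Q2 (median) = 15
  Q3 = 18.5
  IQR = Q3 - Q1 = 18.5 - 9 = 9.5
Step 4: Q1 = 9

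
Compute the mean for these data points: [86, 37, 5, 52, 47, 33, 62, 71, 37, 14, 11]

41.3636

Step 1: Sum all values: 86 + 37 + 5 + 52 + 47 + 33 + 62 + 71 + 37 + 14 + 11 = 455
Step 2: Count the number of values: n = 11
Step 3: Mean = sum / n = 455 / 11 = 41.3636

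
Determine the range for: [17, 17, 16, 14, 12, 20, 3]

17

Step 1: Identify the maximum value: max = 20
Step 2: Identify the minimum value: min = 3
Step 3: Range = max - min = 20 - 3 = 17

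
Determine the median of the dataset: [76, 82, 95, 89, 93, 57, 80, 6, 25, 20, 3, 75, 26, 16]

66

Step 1: Sort the data in ascending order: [3, 6, 16, 20, 25, 26, 57, 75, 76, 80, 82, 89, 93, 95]
Step 2: The number of values is n = 14.
Step 3: Since n is even, the median is the average of positions 7 and 8:
  Median = (57 + 75) / 2 = 66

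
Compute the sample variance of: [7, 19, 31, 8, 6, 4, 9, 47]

233.125

Step 1: Compute the mean: (7 + 19 + 31 + 8 + 6 + 4 + 9 + 47) / 8 = 16.375
Step 2: Compute squared deviations from the mean:
  (7 - 16.375)^2 = 87.8906
  (19 - 16.375)^2 = 6.8906
  (31 - 16.375)^2 = 213.8906
  (8 - 16.375)^2 = 70.1406
  (6 - 16.375)^2 = 107.6406
  (4 - 16.375)^2 = 153.1406
  (9 - 16.375)^2 = 54.3906
  (47 - 16.375)^2 = 937.8906
Step 3: Sum of squared deviations = 1631.875
Step 4: Sample variance = 1631.875 / 7 = 233.125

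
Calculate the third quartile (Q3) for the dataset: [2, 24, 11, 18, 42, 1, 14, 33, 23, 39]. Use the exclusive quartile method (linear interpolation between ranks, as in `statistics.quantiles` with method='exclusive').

34.5

Step 1: Sort the data: [1, 2, 11, 14, 18, 23, 24, 33, 39, 42]
Step 2: n = 10
Step 3: Using the exclusive quartile method:
  Q1 = 8.75
  Q2 (median) = 20.5
  Q3 = 34.5
  IQR = Q3 - Q1 = 34.5 - 8.75 = 25.75
Step 4: Q3 = 34.5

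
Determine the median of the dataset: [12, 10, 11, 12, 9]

11

Step 1: Sort the data in ascending order: [9, 10, 11, 12, 12]
Step 2: The number of values is n = 5.
Step 3: Since n is odd, the median is the middle value at position 3: 11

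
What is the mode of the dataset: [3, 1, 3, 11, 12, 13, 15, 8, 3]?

3

Step 1: Count the frequency of each value:
  1: appears 1 time(s)
  3: appears 3 time(s)
  8: appears 1 time(s)
  11: appears 1 time(s)
  12: appears 1 time(s)
  13: appears 1 time(s)
  15: appears 1 time(s)
Step 2: The value 3 appears most frequently (3 times).
Step 3: Mode = 3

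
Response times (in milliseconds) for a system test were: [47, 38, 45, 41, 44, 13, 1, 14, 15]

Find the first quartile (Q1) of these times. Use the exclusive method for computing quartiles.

13.5

Step 1: Sort the data: [1, 13, 14, 15, 38, 41, 44, 45, 47]
Step 2: n = 9
Step 3: Using the exclusive quartile method:
  Q1 = 13.5
  Q2 (median) = 38
  Q3 = 44.5
  IQR = Q3 - Q1 = 44.5 - 13.5 = 31
Step 4: Q1 = 13.5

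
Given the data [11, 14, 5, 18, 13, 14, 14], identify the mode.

14

Step 1: Count the frequency of each value:
  5: appears 1 time(s)
  11: appears 1 time(s)
  13: appears 1 time(s)
  14: appears 3 time(s)
  18: appears 1 time(s)
Step 2: The value 14 appears most frequently (3 times).
Step 3: Mode = 14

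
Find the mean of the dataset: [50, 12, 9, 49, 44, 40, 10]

30.5714

Step 1: Sum all values: 50 + 12 + 9 + 49 + 44 + 40 + 10 = 214
Step 2: Count the number of values: n = 7
Step 3: Mean = sum / n = 214 / 7 = 30.5714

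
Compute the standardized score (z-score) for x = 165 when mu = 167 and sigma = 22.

-0.0909

Step 1: Recall the z-score formula: z = (x - mu) / sigma
Step 2: Substitute values: z = (165 - 167) / 22
Step 3: z = -2 / 22 = -0.0909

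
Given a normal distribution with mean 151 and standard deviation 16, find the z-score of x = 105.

-2.875

Step 1: Recall the z-score formula: z = (x - mu) / sigma
Step 2: Substitute values: z = (105 - 151) / 16
Step 3: z = -46 / 16 = -2.875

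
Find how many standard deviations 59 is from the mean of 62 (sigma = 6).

-0.5

Step 1: Recall the z-score formula: z = (x - mu) / sigma
Step 2: Substitute values: z = (59 - 62) / 6
Step 3: z = -3 / 6 = -0.5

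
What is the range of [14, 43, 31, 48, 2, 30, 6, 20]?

46

Step 1: Identify the maximum value: max = 48
Step 2: Identify the minimum value: min = 2
Step 3: Range = max - min = 48 - 2 = 46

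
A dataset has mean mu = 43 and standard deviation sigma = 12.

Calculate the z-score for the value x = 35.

-0.6667

Step 1: Recall the z-score formula: z = (x - mu) / sigma
Step 2: Substitute values: z = (35 - 43) / 12
Step 3: z = -8 / 12 = -0.6667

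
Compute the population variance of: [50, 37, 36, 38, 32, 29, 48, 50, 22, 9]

152.29

Step 1: Compute the mean: (50 + 37 + 36 + 38 + 32 + 29 + 48 + 50 + 22 + 9) / 10 = 35.1
Step 2: Compute squared deviations from the mean:
  (50 - 35.1)^2 = 222.01
  (37 - 35.1)^2 = 3.61
  (36 - 35.1)^2 = 0.81
  (38 - 35.1)^2 = 8.41
  (32 - 35.1)^2 = 9.61
  (29 - 35.1)^2 = 37.21
  (48 - 35.1)^2 = 166.41
  (50 - 35.1)^2 = 222.01
  (22 - 35.1)^2 = 171.61
  (9 - 35.1)^2 = 681.21
Step 3: Sum of squared deviations = 1522.9
Step 4: Population variance = 1522.9 / 10 = 152.29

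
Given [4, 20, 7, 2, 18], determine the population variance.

54.56

Step 1: Compute the mean: (4 + 20 + 7 + 2 + 18) / 5 = 10.2
Step 2: Compute squared deviations from the mean:
  (4 - 10.2)^2 = 38.44
  (20 - 10.2)^2 = 96.04
  (7 - 10.2)^2 = 10.24
  (2 - 10.2)^2 = 67.24
  (18 - 10.2)^2 = 60.84
Step 3: Sum of squared deviations = 272.8
Step 4: Population variance = 272.8 / 5 = 54.56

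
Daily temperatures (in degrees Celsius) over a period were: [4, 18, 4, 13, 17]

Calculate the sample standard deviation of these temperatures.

6.8337

Step 1: Compute the mean: 11.2
Step 2: Sum of squared deviations from the mean: 186.8
Step 3: Sample variance = 186.8 / 4 = 46.7
Step 4: Standard deviation = sqrt(46.7) = 6.8337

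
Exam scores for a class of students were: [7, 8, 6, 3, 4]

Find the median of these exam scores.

6

Step 1: Sort the data in ascending order: [3, 4, 6, 7, 8]
Step 2: The number of values is n = 5.
Step 3: Since n is odd, the median is the middle value at position 3: 6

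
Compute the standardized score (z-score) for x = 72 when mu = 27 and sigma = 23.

1.9565

Step 1: Recall the z-score formula: z = (x - mu) / sigma
Step 2: Substitute values: z = (72 - 27) / 23
Step 3: z = 45 / 23 = 1.9565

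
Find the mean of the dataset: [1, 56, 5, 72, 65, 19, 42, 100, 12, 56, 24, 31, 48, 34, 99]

44.2667

Step 1: Sum all values: 1 + 56 + 5 + 72 + 65 + 19 + 42 + 100 + 12 + 56 + 24 + 31 + 48 + 34 + 99 = 664
Step 2: Count the number of values: n = 15
Step 3: Mean = sum / n = 664 / 15 = 44.2667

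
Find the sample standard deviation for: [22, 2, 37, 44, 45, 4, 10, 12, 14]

16.8185

Step 1: Compute the mean: 21.1111
Step 2: Sum of squared deviations from the mean: 2262.8889
Step 3: Sample variance = 2262.8889 / 8 = 282.8611
Step 4: Standard deviation = sqrt(282.8611) = 16.8185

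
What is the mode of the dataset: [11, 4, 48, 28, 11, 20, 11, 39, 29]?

11

Step 1: Count the frequency of each value:
  4: appears 1 time(s)
  11: appears 3 time(s)
  20: appears 1 time(s)
  28: appears 1 time(s)
  29: appears 1 time(s)
  39: appears 1 time(s)
  48: appears 1 time(s)
Step 2: The value 11 appears most frequently (3 times).
Step 3: Mode = 11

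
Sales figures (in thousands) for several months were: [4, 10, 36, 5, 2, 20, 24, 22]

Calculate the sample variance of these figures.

144.2679

Step 1: Compute the mean: (4 + 10 + 36 + 5 + 2 + 20 + 24 + 22) / 8 = 15.375
Step 2: Compute squared deviations from the mean:
  (4 - 15.375)^2 = 129.3906
  (10 - 15.375)^2 = 28.8906
  (36 - 15.375)^2 = 425.3906
  (5 - 15.375)^2 = 107.6406
  (2 - 15.375)^2 = 178.8906
  (20 - 15.375)^2 = 21.3906
  (24 - 15.375)^2 = 74.3906
  (22 - 15.375)^2 = 43.8906
Step 3: Sum of squared deviations = 1009.875
Step 4: Sample variance = 1009.875 / 7 = 144.2679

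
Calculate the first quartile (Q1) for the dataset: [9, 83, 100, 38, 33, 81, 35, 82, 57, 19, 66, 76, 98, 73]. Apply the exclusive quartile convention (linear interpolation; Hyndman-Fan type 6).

34.5

Step 1: Sort the data: [9, 19, 33, 35, 38, 57, 66, 73, 76, 81, 82, 83, 98, 100]
Step 2: n = 14
Step 3: Using the exclusive quartile method:
  Q1 = 34.5
  Q2 (median) = 69.5
  Q3 = 82.25
  IQR = Q3 - Q1 = 82.25 - 34.5 = 47.75
Step 4: Q1 = 34.5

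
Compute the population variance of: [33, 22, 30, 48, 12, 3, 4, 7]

229.3594

Step 1: Compute the mean: (33 + 22 + 30 + 48 + 12 + 3 + 4 + 7) / 8 = 19.875
Step 2: Compute squared deviations from the mean:
  (33 - 19.875)^2 = 172.2656
  (22 - 19.875)^2 = 4.5156
  (30 - 19.875)^2 = 102.5156
  (48 - 19.875)^2 = 791.0156
  (12 - 19.875)^2 = 62.0156
  (3 - 19.875)^2 = 284.7656
  (4 - 19.875)^2 = 252.0156
  (7 - 19.875)^2 = 165.7656
Step 3: Sum of squared deviations = 1834.875
Step 4: Population variance = 1834.875 / 8 = 229.3594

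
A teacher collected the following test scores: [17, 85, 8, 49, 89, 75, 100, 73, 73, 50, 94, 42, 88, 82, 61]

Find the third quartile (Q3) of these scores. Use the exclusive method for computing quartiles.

88

Step 1: Sort the data: [8, 17, 42, 49, 50, 61, 73, 73, 75, 82, 85, 88, 89, 94, 100]
Step 2: n = 15
Step 3: Using the exclusive quartile method:
  Q1 = 49
  Q2 (median) = 73
  Q3 = 88
  IQR = Q3 - Q1 = 88 - 49 = 39
Step 4: Q3 = 88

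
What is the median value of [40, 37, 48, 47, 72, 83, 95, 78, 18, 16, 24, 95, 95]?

48

Step 1: Sort the data in ascending order: [16, 18, 24, 37, 40, 47, 48, 72, 78, 83, 95, 95, 95]
Step 2: The number of values is n = 13.
Step 3: Since n is odd, the median is the middle value at position 7: 48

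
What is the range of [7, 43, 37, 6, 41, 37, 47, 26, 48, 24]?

42

Step 1: Identify the maximum value: max = 48
Step 2: Identify the minimum value: min = 6
Step 3: Range = max - min = 48 - 6 = 42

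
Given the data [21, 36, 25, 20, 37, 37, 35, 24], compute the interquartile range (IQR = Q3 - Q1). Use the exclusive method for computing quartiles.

15

Step 1: Sort the data: [20, 21, 24, 25, 35, 36, 37, 37]
Step 2: n = 8
Step 3: Using the exclusive quartile method:
  Q1 = 21.75
  Q2 (median) = 30
  Q3 = 36.75
  IQR = Q3 - Q1 = 36.75 - 21.75 = 15
Step 4: IQR = 15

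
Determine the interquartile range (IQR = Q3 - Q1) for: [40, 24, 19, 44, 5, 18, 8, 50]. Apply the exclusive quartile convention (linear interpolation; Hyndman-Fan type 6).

32.5

Step 1: Sort the data: [5, 8, 18, 19, 24, 40, 44, 50]
Step 2: n = 8
Step 3: Using the exclusive quartile method:
  Q1 = 10.5
  Q2 (median) = 21.5
  Q3 = 43
  IQR = Q3 - Q1 = 43 - 10.5 = 32.5
Step 4: IQR = 32.5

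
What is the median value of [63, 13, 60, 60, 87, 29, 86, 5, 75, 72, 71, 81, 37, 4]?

61.5

Step 1: Sort the data in ascending order: [4, 5, 13, 29, 37, 60, 60, 63, 71, 72, 75, 81, 86, 87]
Step 2: The number of values is n = 14.
Step 3: Since n is even, the median is the average of positions 7 and 8:
  Median = (60 + 63) / 2 = 61.5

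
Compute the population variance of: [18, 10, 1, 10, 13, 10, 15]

24.5714

Step 1: Compute the mean: (18 + 10 + 1 + 10 + 13 + 10 + 15) / 7 = 11
Step 2: Compute squared deviations from the mean:
  (18 - 11)^2 = 49
  (10 - 11)^2 = 1
  (1 - 11)^2 = 100
  (10 - 11)^2 = 1
  (13 - 11)^2 = 4
  (10 - 11)^2 = 1
  (15 - 11)^2 = 16
Step 3: Sum of squared deviations = 172
Step 4: Population variance = 172 / 7 = 24.5714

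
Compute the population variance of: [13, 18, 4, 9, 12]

21.36

Step 1: Compute the mean: (13 + 18 + 4 + 9 + 12) / 5 = 11.2
Step 2: Compute squared deviations from the mean:
  (13 - 11.2)^2 = 3.24
  (18 - 11.2)^2 = 46.24
  (4 - 11.2)^2 = 51.84
  (9 - 11.2)^2 = 4.84
  (12 - 11.2)^2 = 0.64
Step 3: Sum of squared deviations = 106.8
Step 4: Population variance = 106.8 / 5 = 21.36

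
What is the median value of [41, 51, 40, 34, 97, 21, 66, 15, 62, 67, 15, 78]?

46

Step 1: Sort the data in ascending order: [15, 15, 21, 34, 40, 41, 51, 62, 66, 67, 78, 97]
Step 2: The number of values is n = 12.
Step 3: Since n is even, the median is the average of positions 6 and 7:
  Median = (41 + 51) / 2 = 46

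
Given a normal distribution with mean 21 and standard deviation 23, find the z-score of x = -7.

-1.2174

Step 1: Recall the z-score formula: z = (x - mu) / sigma
Step 2: Substitute values: z = (-7 - 21) / 23
Step 3: z = -28 / 23 = -1.2174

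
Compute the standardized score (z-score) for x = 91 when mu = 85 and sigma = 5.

1.2

Step 1: Recall the z-score formula: z = (x - mu) / sigma
Step 2: Substitute values: z = (91 - 85) / 5
Step 3: z = 6 / 5 = 1.2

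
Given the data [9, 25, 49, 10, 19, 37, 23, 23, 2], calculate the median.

23

Step 1: Sort the data in ascending order: [2, 9, 10, 19, 23, 23, 25, 37, 49]
Step 2: The number of values is n = 9.
Step 3: Since n is odd, the median is the middle value at position 5: 23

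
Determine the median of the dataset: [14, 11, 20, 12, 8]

12

Step 1: Sort the data in ascending order: [8, 11, 12, 14, 20]
Step 2: The number of values is n = 5.
Step 3: Since n is odd, the median is the middle value at position 3: 12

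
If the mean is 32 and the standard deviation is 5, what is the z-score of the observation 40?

1.6

Step 1: Recall the z-score formula: z = (x - mu) / sigma
Step 2: Substitute values: z = (40 - 32) / 5
Step 3: z = 8 / 5 = 1.6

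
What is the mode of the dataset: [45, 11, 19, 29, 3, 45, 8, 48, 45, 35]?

45

Step 1: Count the frequency of each value:
  3: appears 1 time(s)
  8: appears 1 time(s)
  11: appears 1 time(s)
  19: appears 1 time(s)
  29: appears 1 time(s)
  35: appears 1 time(s)
  45: appears 3 time(s)
  48: appears 1 time(s)
Step 2: The value 45 appears most frequently (3 times).
Step 3: Mode = 45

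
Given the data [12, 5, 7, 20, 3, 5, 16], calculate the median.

7

Step 1: Sort the data in ascending order: [3, 5, 5, 7, 12, 16, 20]
Step 2: The number of values is n = 7.
Step 3: Since n is odd, the median is the middle value at position 4: 7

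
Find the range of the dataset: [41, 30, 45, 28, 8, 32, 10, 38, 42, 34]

37

Step 1: Identify the maximum value: max = 45
Step 2: Identify the minimum value: min = 8
Step 3: Range = max - min = 45 - 8 = 37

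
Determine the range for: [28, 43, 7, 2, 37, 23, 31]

41

Step 1: Identify the maximum value: max = 43
Step 2: Identify the minimum value: min = 2
Step 3: Range = max - min = 43 - 2 = 41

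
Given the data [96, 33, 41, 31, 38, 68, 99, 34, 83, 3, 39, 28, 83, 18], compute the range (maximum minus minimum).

96

Step 1: Identify the maximum value: max = 99
Step 2: Identify the minimum value: min = 3
Step 3: Range = max - min = 99 - 3 = 96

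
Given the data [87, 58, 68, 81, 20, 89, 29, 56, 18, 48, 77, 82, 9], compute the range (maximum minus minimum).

80

Step 1: Identify the maximum value: max = 89
Step 2: Identify the minimum value: min = 9
Step 3: Range = max - min = 89 - 9 = 80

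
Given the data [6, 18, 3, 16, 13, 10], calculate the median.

11.5

Step 1: Sort the data in ascending order: [3, 6, 10, 13, 16, 18]
Step 2: The number of values is n = 6.
Step 3: Since n is even, the median is the average of positions 3 and 4:
  Median = (10 + 13) / 2 = 11.5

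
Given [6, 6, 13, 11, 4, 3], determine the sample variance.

15.7667

Step 1: Compute the mean: (6 + 6 + 13 + 11 + 4 + 3) / 6 = 7.1667
Step 2: Compute squared deviations from the mean:
  (6 - 7.1667)^2 = 1.3611
  (6 - 7.1667)^2 = 1.3611
  (13 - 7.1667)^2 = 34.0278
  (11 - 7.1667)^2 = 14.6944
  (4 - 7.1667)^2 = 10.0278
  (3 - 7.1667)^2 = 17.3611
Step 3: Sum of squared deviations = 78.8333
Step 4: Sample variance = 78.8333 / 5 = 15.7667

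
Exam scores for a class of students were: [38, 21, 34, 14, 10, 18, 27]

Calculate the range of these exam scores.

28

Step 1: Identify the maximum value: max = 38
Step 2: Identify the minimum value: min = 10
Step 3: Range = max - min = 38 - 10 = 28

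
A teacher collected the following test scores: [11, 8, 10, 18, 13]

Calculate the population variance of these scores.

11.6

Step 1: Compute the mean: (11 + 8 + 10 + 18 + 13) / 5 = 12
Step 2: Compute squared deviations from the mean:
  (11 - 12)^2 = 1
  (8 - 12)^2 = 16
  (10 - 12)^2 = 4
  (18 - 12)^2 = 36
  (13 - 12)^2 = 1
Step 3: Sum of squared deviations = 58
Step 4: Population variance = 58 / 5 = 11.6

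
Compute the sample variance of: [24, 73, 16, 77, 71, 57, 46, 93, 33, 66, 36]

602.5636

Step 1: Compute the mean: (24 + 73 + 16 + 77 + 71 + 57 + 46 + 93 + 33 + 66 + 36) / 11 = 53.8182
Step 2: Compute squared deviations from the mean:
  (24 - 53.8182)^2 = 889.124
  (73 - 53.8182)^2 = 367.9421
  (16 - 53.8182)^2 = 1430.2149
  (77 - 53.8182)^2 = 537.3967
  (71 - 53.8182)^2 = 295.2149
  (57 - 53.8182)^2 = 10.124
  (46 - 53.8182)^2 = 61.124
  (93 - 53.8182)^2 = 1535.2149
  (33 - 53.8182)^2 = 433.3967
  (66 - 53.8182)^2 = 148.3967
  (36 - 53.8182)^2 = 317.4876
Step 3: Sum of squared deviations = 6025.6364
Step 4: Sample variance = 6025.6364 / 10 = 602.5636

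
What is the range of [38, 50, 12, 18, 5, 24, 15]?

45

Step 1: Identify the maximum value: max = 50
Step 2: Identify the minimum value: min = 5
Step 3: Range = max - min = 50 - 5 = 45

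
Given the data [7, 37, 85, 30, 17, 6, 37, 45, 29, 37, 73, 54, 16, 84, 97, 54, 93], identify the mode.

37

Step 1: Count the frequency of each value:
  6: appears 1 time(s)
  7: appears 1 time(s)
  16: appears 1 time(s)
  17: appears 1 time(s)
  29: appears 1 time(s)
  30: appears 1 time(s)
  37: appears 3 time(s)
  45: appears 1 time(s)
  54: appears 2 time(s)
  73: appears 1 time(s)
  84: appears 1 time(s)
  85: appears 1 time(s)
  93: appears 1 time(s)
  97: appears 1 time(s)
Step 2: The value 37 appears most frequently (3 times).
Step 3: Mode = 37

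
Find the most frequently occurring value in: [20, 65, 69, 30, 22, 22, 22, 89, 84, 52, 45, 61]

22

Step 1: Count the frequency of each value:
  20: appears 1 time(s)
  22: appears 3 time(s)
  30: appears 1 time(s)
  45: appears 1 time(s)
  52: appears 1 time(s)
  61: appears 1 time(s)
  65: appears 1 time(s)
  69: appears 1 time(s)
  84: appears 1 time(s)
  89: appears 1 time(s)
Step 2: The value 22 appears most frequently (3 times).
Step 3: Mode = 22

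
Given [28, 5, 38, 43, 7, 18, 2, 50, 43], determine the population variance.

304.8889

Step 1: Compute the mean: (28 + 5 + 38 + 43 + 7 + 18 + 2 + 50 + 43) / 9 = 26
Step 2: Compute squared deviations from the mean:
  (28 - 26)^2 = 4
  (5 - 26)^2 = 441
  (38 - 26)^2 = 144
  (43 - 26)^2 = 289
  (7 - 26)^2 = 361
  (18 - 26)^2 = 64
  (2 - 26)^2 = 576
  (50 - 26)^2 = 576
  (43 - 26)^2 = 289
Step 3: Sum of squared deviations = 2744
Step 4: Population variance = 2744 / 9 = 304.8889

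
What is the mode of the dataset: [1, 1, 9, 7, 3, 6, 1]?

1

Step 1: Count the frequency of each value:
  1: appears 3 time(s)
  3: appears 1 time(s)
  6: appears 1 time(s)
  7: appears 1 time(s)
  9: appears 1 time(s)
Step 2: The value 1 appears most frequently (3 times).
Step 3: Mode = 1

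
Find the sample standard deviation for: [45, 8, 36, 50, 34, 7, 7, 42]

18.3142

Step 1: Compute the mean: 28.625
Step 2: Sum of squared deviations from the mean: 2347.875
Step 3: Sample variance = 2347.875 / 7 = 335.4107
Step 4: Standard deviation = sqrt(335.4107) = 18.3142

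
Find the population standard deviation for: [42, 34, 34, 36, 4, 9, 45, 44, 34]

13.9443

Step 1: Compute the mean: 31.3333
Step 2: Sum of squared deviations from the mean: 1750
Step 3: Population variance = 1750 / 9 = 194.4444
Step 4: Standard deviation = sqrt(194.4444) = 13.9443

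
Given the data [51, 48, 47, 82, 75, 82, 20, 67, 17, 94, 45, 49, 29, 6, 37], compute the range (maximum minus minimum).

88

Step 1: Identify the maximum value: max = 94
Step 2: Identify the minimum value: min = 6
Step 3: Range = max - min = 94 - 6 = 88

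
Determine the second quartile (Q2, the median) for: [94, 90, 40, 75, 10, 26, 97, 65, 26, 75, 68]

68

Step 1: Sort the data: [10, 26, 26, 40, 65, 68, 75, 75, 90, 94, 97]
Step 2: n = 11
Step 3: Q2 is the median. Since n is odd, it is the middle value at position 6: 68
Step 4: Q2 = 68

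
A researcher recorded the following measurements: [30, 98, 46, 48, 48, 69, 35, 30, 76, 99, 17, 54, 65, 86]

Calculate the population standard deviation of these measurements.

24.9118

Step 1: Compute the mean: 57.2143
Step 2: Sum of squared deviations from the mean: 8688.3571
Step 3: Population variance = 8688.3571 / 14 = 620.5969
Step 4: Standard deviation = sqrt(620.5969) = 24.9118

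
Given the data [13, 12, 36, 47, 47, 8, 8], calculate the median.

13

Step 1: Sort the data in ascending order: [8, 8, 12, 13, 36, 47, 47]
Step 2: The number of values is n = 7.
Step 3: Since n is odd, the median is the middle value at position 4: 13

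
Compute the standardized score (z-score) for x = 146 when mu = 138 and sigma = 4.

2

Step 1: Recall the z-score formula: z = (x - mu) / sigma
Step 2: Substitute values: z = (146 - 138) / 4
Step 3: z = 8 / 4 = 2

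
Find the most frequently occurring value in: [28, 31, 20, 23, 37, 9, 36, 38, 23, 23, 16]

23

Step 1: Count the frequency of each value:
  9: appears 1 time(s)
  16: appears 1 time(s)
  20: appears 1 time(s)
  23: appears 3 time(s)
  28: appears 1 time(s)
  31: appears 1 time(s)
  36: appears 1 time(s)
  37: appears 1 time(s)
  38: appears 1 time(s)
Step 2: The value 23 appears most frequently (3 times).
Step 3: Mode = 23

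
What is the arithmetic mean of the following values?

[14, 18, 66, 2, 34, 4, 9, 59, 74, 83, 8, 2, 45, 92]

36.4286

Step 1: Sum all values: 14 + 18 + 66 + 2 + 34 + 4 + 9 + 59 + 74 + 83 + 8 + 2 + 45 + 92 = 510
Step 2: Count the number of values: n = 14
Step 3: Mean = sum / n = 510 / 14 = 36.4286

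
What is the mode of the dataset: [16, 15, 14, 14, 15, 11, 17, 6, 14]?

14

Step 1: Count the frequency of each value:
  6: appears 1 time(s)
  11: appears 1 time(s)
  14: appears 3 time(s)
  15: appears 2 time(s)
  16: appears 1 time(s)
  17: appears 1 time(s)
Step 2: The value 14 appears most frequently (3 times).
Step 3: Mode = 14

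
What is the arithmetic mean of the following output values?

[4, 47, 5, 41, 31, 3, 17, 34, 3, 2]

18.7

Step 1: Sum all values: 4 + 47 + 5 + 41 + 31 + 3 + 17 + 34 + 3 + 2 = 187
Step 2: Count the number of values: n = 10
Step 3: Mean = sum / n = 187 / 10 = 18.7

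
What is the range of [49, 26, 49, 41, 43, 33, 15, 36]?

34

Step 1: Identify the maximum value: max = 49
Step 2: Identify the minimum value: min = 15
Step 3: Range = max - min = 49 - 15 = 34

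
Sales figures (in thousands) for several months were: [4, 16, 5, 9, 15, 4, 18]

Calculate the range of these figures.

14

Step 1: Identify the maximum value: max = 18
Step 2: Identify the minimum value: min = 4
Step 3: Range = max - min = 18 - 4 = 14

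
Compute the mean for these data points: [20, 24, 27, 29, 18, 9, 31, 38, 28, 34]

25.8

Step 1: Sum all values: 20 + 24 + 27 + 29 + 18 + 9 + 31 + 38 + 28 + 34 = 258
Step 2: Count the number of values: n = 10
Step 3: Mean = sum / n = 258 / 10 = 25.8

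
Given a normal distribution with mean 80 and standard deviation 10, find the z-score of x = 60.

-2

Step 1: Recall the z-score formula: z = (x - mu) / sigma
Step 2: Substitute values: z = (60 - 80) / 10
Step 3: z = -20 / 10 = -2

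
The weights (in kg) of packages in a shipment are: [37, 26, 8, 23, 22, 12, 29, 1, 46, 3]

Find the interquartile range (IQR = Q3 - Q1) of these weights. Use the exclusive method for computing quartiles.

24.25

Step 1: Sort the data: [1, 3, 8, 12, 22, 23, 26, 29, 37, 46]
Step 2: n = 10
Step 3: Using the exclusive quartile method:
  Q1 = 6.75
  Q2 (median) = 22.5
  Q3 = 31
  IQR = Q3 - Q1 = 31 - 6.75 = 24.25
Step 4: IQR = 24.25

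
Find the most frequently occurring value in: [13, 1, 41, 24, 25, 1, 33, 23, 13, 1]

1

Step 1: Count the frequency of each value:
  1: appears 3 time(s)
  13: appears 2 time(s)
  23: appears 1 time(s)
  24: appears 1 time(s)
  25: appears 1 time(s)
  33: appears 1 time(s)
  41: appears 1 time(s)
Step 2: The value 1 appears most frequently (3 times).
Step 3: Mode = 1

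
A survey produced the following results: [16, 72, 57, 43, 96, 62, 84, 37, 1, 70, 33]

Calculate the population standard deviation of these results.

27.5894

Step 1: Compute the mean: 51.9091
Step 2: Sum of squared deviations from the mean: 8372.9091
Step 3: Population variance = 8372.9091 / 11 = 761.1736
Step 4: Standard deviation = sqrt(761.1736) = 27.5894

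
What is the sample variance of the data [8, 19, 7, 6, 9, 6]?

24.5667

Step 1: Compute the mean: (8 + 19 + 7 + 6 + 9 + 6) / 6 = 9.1667
Step 2: Compute squared deviations from the mean:
  (8 - 9.1667)^2 = 1.3611
  (19 - 9.1667)^2 = 96.6944
  (7 - 9.1667)^2 = 4.6944
  (6 - 9.1667)^2 = 10.0278
  (9 - 9.1667)^2 = 0.0278
  (6 - 9.1667)^2 = 10.0278
Step 3: Sum of squared deviations = 122.8333
Step 4: Sample variance = 122.8333 / 5 = 24.5667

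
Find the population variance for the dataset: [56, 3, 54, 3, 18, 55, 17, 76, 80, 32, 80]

807.5372

Step 1: Compute the mean: (56 + 3 + 54 + 3 + 18 + 55 + 17 + 76 + 80 + 32 + 80) / 11 = 43.0909
Step 2: Compute squared deviations from the mean:
  (56 - 43.0909)^2 = 166.6446
  (3 - 43.0909)^2 = 1607.281
  (54 - 43.0909)^2 = 119.0083
  (3 - 43.0909)^2 = 1607.281
  (18 - 43.0909)^2 = 629.5537
  (55 - 43.0909)^2 = 141.8264
  (17 - 43.0909)^2 = 680.7355
  (76 - 43.0909)^2 = 1083.0083
  (80 - 43.0909)^2 = 1362.281
  (32 - 43.0909)^2 = 123.0083
  (80 - 43.0909)^2 = 1362.281
Step 3: Sum of squared deviations = 8882.9091
Step 4: Population variance = 8882.9091 / 11 = 807.5372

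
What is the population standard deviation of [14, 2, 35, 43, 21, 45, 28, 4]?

15.5403

Step 1: Compute the mean: 24
Step 2: Sum of squared deviations from the mean: 1932
Step 3: Population variance = 1932 / 8 = 241.5
Step 4: Standard deviation = sqrt(241.5) = 15.5403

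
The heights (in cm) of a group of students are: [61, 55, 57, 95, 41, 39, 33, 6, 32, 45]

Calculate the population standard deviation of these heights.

22.0599

Step 1: Compute the mean: 46.4
Step 2: Sum of squared deviations from the mean: 4866.4
Step 3: Population variance = 4866.4 / 10 = 486.64
Step 4: Standard deviation = sqrt(486.64) = 22.0599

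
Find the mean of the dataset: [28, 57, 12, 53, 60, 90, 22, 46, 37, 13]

41.8

Step 1: Sum all values: 28 + 57 + 12 + 53 + 60 + 90 + 22 + 46 + 37 + 13 = 418
Step 2: Count the number of values: n = 10
Step 3: Mean = sum / n = 418 / 10 = 41.8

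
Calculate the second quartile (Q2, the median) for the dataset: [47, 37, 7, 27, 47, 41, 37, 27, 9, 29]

33

Step 1: Sort the data: [7, 9, 27, 27, 29, 37, 37, 41, 47, 47]
Step 2: n = 10
Step 3: Q2 is the median. Since n is even, it is the average of the values at positions 5 and 6:
  Q2 = (29 + 37) / 2 = 33
Step 4: Q2 = 33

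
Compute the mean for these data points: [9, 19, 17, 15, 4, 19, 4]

12.4286

Step 1: Sum all values: 9 + 19 + 17 + 15 + 4 + 19 + 4 = 87
Step 2: Count the number of values: n = 7
Step 3: Mean = sum / n = 87 / 7 = 12.4286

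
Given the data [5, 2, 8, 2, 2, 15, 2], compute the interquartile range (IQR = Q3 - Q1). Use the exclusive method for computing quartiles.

6

Step 1: Sort the data: [2, 2, 2, 2, 5, 8, 15]
Step 2: n = 7
Step 3: Using the exclusive quartile method:
  Q1 = 2
  Q2 (median) = 2
  Q3 = 8
  IQR = Q3 - Q1 = 8 - 2 = 6
Step 4: IQR = 6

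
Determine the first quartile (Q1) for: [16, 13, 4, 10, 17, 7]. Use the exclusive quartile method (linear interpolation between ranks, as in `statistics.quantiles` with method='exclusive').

6.25

Step 1: Sort the data: [4, 7, 10, 13, 16, 17]
Step 2: n = 6
Step 3: Using the exclusive quartile method:
  Q1 = 6.25
  Q2 (median) = 11.5
  Q3 = 16.25
  IQR = Q3 - Q1 = 16.25 - 6.25 = 10
Step 4: Q1 = 6.25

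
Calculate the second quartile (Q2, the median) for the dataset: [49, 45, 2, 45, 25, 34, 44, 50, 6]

44

Step 1: Sort the data: [2, 6, 25, 34, 44, 45, 45, 49, 50]
Step 2: n = 9
Step 3: Q2 is the median. Since n is odd, it is the middle value at position 5: 44
Step 4: Q2 = 44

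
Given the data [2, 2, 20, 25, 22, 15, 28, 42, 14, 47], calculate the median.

21

Step 1: Sort the data in ascending order: [2, 2, 14, 15, 20, 22, 25, 28, 42, 47]
Step 2: The number of values is n = 10.
Step 3: Since n is even, the median is the average of positions 5 and 6:
  Median = (20 + 22) / 2 = 21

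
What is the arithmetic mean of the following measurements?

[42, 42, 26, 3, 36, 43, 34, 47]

34.125

Step 1: Sum all values: 42 + 42 + 26 + 3 + 36 + 43 + 34 + 47 = 273
Step 2: Count the number of values: n = 8
Step 3: Mean = sum / n = 273 / 8 = 34.125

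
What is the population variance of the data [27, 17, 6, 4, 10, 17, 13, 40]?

122.9375

Step 1: Compute the mean: (27 + 17 + 6 + 4 + 10 + 17 + 13 + 40) / 8 = 16.75
Step 2: Compute squared deviations from the mean:
  (27 - 16.75)^2 = 105.0625
  (17 - 16.75)^2 = 0.0625
  (6 - 16.75)^2 = 115.5625
  (4 - 16.75)^2 = 162.5625
  (10 - 16.75)^2 = 45.5625
  (17 - 16.75)^2 = 0.0625
  (13 - 16.75)^2 = 14.0625
  (40 - 16.75)^2 = 540.5625
Step 3: Sum of squared deviations = 983.5
Step 4: Population variance = 983.5 / 8 = 122.9375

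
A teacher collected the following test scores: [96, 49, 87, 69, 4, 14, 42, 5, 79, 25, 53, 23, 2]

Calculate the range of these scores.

94

Step 1: Identify the maximum value: max = 96
Step 2: Identify the minimum value: min = 2
Step 3: Range = max - min = 96 - 2 = 94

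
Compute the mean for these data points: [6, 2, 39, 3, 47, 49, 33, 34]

26.625

Step 1: Sum all values: 6 + 2 + 39 + 3 + 47 + 49 + 33 + 34 = 213
Step 2: Count the number of values: n = 8
Step 3: Mean = sum / n = 213 / 8 = 26.625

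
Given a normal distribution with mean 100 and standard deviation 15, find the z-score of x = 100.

0

Step 1: Recall the z-score formula: z = (x - mu) / sigma
Step 2: Substitute values: z = (100 - 100) / 15
Step 3: z = 0 / 15 = 0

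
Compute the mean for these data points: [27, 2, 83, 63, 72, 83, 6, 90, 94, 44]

56.4

Step 1: Sum all values: 27 + 2 + 83 + 63 + 72 + 83 + 6 + 90 + 94 + 44 = 564
Step 2: Count the number of values: n = 10
Step 3: Mean = sum / n = 564 / 10 = 56.4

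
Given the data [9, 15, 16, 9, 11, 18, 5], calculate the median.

11

Step 1: Sort the data in ascending order: [5, 9, 9, 11, 15, 16, 18]
Step 2: The number of values is n = 7.
Step 3: Since n is odd, the median is the middle value at position 4: 11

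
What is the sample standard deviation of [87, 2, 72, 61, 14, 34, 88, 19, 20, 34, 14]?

31.1203

Step 1: Compute the mean: 40.4545
Step 2: Sum of squared deviations from the mean: 9684.7273
Step 3: Sample variance = 9684.7273 / 10 = 968.4727
Step 4: Standard deviation = sqrt(968.4727) = 31.1203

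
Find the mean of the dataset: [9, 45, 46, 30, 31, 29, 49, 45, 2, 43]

32.9

Step 1: Sum all values: 9 + 45 + 46 + 30 + 31 + 29 + 49 + 45 + 2 + 43 = 329
Step 2: Count the number of values: n = 10
Step 3: Mean = sum / n = 329 / 10 = 32.9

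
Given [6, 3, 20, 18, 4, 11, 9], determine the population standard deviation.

6.1743

Step 1: Compute the mean: 10.1429
Step 2: Sum of squared deviations from the mean: 266.8571
Step 3: Population variance = 266.8571 / 7 = 38.1224
Step 4: Standard deviation = sqrt(38.1224) = 6.1743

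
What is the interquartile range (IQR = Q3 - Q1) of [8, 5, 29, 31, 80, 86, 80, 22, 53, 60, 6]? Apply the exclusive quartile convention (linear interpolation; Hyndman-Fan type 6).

72

Step 1: Sort the data: [5, 6, 8, 22, 29, 31, 53, 60, 80, 80, 86]
Step 2: n = 11
Step 3: Using the exclusive quartile method:
  Q1 = 8
  Q2 (median) = 31
  Q3 = 80
  IQR = Q3 - Q1 = 80 - 8 = 72
Step 4: IQR = 72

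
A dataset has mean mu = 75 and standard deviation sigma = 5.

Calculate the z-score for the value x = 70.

-1

Step 1: Recall the z-score formula: z = (x - mu) / sigma
Step 2: Substitute values: z = (70 - 75) / 5
Step 3: z = -5 / 5 = -1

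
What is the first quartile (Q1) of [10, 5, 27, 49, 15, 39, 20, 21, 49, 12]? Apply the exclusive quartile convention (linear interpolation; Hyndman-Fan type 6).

11.5

Step 1: Sort the data: [5, 10, 12, 15, 20, 21, 27, 39, 49, 49]
Step 2: n = 10
Step 3: Using the exclusive quartile method:
  Q1 = 11.5
  Q2 (median) = 20.5
  Q3 = 41.5
  IQR = Q3 - Q1 = 41.5 - 11.5 = 30
Step 4: Q1 = 11.5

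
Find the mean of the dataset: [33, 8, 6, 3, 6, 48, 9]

16.1429

Step 1: Sum all values: 33 + 8 + 6 + 3 + 6 + 48 + 9 = 113
Step 2: Count the number of values: n = 7
Step 3: Mean = sum / n = 113 / 7 = 16.1429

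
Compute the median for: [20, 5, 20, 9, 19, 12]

15.5

Step 1: Sort the data in ascending order: [5, 9, 12, 19, 20, 20]
Step 2: The number of values is n = 6.
Step 3: Since n is even, the median is the average of positions 3 and 4:
  Median = (12 + 19) / 2 = 15.5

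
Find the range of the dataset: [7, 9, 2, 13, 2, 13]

11

Step 1: Identify the maximum value: max = 13
Step 2: Identify the minimum value: min = 2
Step 3: Range = max - min = 13 - 2 = 11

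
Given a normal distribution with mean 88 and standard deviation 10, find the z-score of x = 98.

1

Step 1: Recall the z-score formula: z = (x - mu) / sigma
Step 2: Substitute values: z = (98 - 88) / 10
Step 3: z = 10 / 10 = 1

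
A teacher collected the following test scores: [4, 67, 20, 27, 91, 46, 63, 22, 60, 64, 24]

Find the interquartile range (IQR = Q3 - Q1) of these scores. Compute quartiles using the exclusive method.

42

Step 1: Sort the data: [4, 20, 22, 24, 27, 46, 60, 63, 64, 67, 91]
Step 2: n = 11
Step 3: Using the exclusive quartile method:
  Q1 = 22
  Q2 (median) = 46
  Q3 = 64
  IQR = Q3 - Q1 = 64 - 22 = 42
Step 4: IQR = 42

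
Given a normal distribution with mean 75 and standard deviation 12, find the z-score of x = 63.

-1

Step 1: Recall the z-score formula: z = (x - mu) / sigma
Step 2: Substitute values: z = (63 - 75) / 12
Step 3: z = -12 / 12 = -1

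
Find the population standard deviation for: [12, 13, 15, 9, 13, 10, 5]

3.0706

Step 1: Compute the mean: 11
Step 2: Sum of squared deviations from the mean: 66
Step 3: Population variance = 66 / 7 = 9.4286
Step 4: Standard deviation = sqrt(9.4286) = 3.0706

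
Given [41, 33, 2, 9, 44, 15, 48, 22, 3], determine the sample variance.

322.6111

Step 1: Compute the mean: (41 + 33 + 2 + 9 + 44 + 15 + 48 + 22 + 3) / 9 = 24.1111
Step 2: Compute squared deviations from the mean:
  (41 - 24.1111)^2 = 285.2346
  (33 - 24.1111)^2 = 79.0123
  (2 - 24.1111)^2 = 488.9012
  (9 - 24.1111)^2 = 228.3457
  (44 - 24.1111)^2 = 395.5679
  (15 - 24.1111)^2 = 83.0123
  (48 - 24.1111)^2 = 570.679
  (22 - 24.1111)^2 = 4.4568
  (3 - 24.1111)^2 = 445.679
Step 3: Sum of squared deviations = 2580.8889
Step 4: Sample variance = 2580.8889 / 8 = 322.6111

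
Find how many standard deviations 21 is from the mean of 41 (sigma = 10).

-2

Step 1: Recall the z-score formula: z = (x - mu) / sigma
Step 2: Substitute values: z = (21 - 41) / 10
Step 3: z = -20 / 10 = -2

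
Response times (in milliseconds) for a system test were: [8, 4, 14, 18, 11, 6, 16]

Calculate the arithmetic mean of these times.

11

Step 1: Sum all values: 8 + 4 + 14 + 18 + 11 + 6 + 16 = 77
Step 2: Count the number of values: n = 7
Step 3: Mean = sum / n = 77 / 7 = 11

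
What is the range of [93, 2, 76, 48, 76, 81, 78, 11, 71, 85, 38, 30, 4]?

91

Step 1: Identify the maximum value: max = 93
Step 2: Identify the minimum value: min = 2
Step 3: Range = max - min = 93 - 2 = 91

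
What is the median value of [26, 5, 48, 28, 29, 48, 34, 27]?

28.5

Step 1: Sort the data in ascending order: [5, 26, 27, 28, 29, 34, 48, 48]
Step 2: The number of values is n = 8.
Step 3: Since n is even, the median is the average of positions 4 and 5:
  Median = (28 + 29) / 2 = 28.5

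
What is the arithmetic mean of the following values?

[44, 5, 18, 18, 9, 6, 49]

21.2857

Step 1: Sum all values: 44 + 5 + 18 + 18 + 9 + 6 + 49 = 149
Step 2: Count the number of values: n = 7
Step 3: Mean = sum / n = 149 / 7 = 21.2857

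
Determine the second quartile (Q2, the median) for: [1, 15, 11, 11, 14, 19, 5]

11

Step 1: Sort the data: [1, 5, 11, 11, 14, 15, 19]
Step 2: n = 7
Step 3: Q2 is the median. Since n is odd, it is the middle value at position 4: 11
Step 4: Q2 = 11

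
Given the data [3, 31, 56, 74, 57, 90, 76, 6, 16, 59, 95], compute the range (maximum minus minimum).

92

Step 1: Identify the maximum value: max = 95
Step 2: Identify the minimum value: min = 3
Step 3: Range = max - min = 95 - 3 = 92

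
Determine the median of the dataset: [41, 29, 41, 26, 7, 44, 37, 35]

36

Step 1: Sort the data in ascending order: [7, 26, 29, 35, 37, 41, 41, 44]
Step 2: The number of values is n = 8.
Step 3: Since n is even, the median is the average of positions 4 and 5:
  Median = (35 + 37) / 2 = 36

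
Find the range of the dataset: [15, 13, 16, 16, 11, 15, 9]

7

Step 1: Identify the maximum value: max = 16
Step 2: Identify the minimum value: min = 9
Step 3: Range = max - min = 16 - 9 = 7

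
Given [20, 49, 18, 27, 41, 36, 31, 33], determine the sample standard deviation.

10.3708

Step 1: Compute the mean: 31.875
Step 2: Sum of squared deviations from the mean: 752.875
Step 3: Sample variance = 752.875 / 7 = 107.5536
Step 4: Standard deviation = sqrt(107.5536) = 10.3708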